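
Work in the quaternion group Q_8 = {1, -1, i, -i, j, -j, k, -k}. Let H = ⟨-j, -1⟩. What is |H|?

4

|⟨-j⟩| = 4 and |⟨-1⟩| = 2, so |H| is a multiple of lcm(4, 2) = 4 and divides |G| = 8.
Closing under the operation: H = {1, -1, j, -j}, so |H| = 4.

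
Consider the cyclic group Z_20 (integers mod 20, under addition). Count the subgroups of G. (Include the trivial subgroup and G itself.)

6

Subgroups of the cyclic group Z_20 correspond bijectively to divisors of 20.
Divisors of 20: 1, 2, 4, 5, 10, 20.
So Z_20 has 6 subgroups.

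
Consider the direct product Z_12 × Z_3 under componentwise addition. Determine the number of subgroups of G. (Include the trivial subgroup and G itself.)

18

|G| = 36, so by Lagrange every subgroup order divides 36. Divisors: 1, 2, 3, 4, 6, 9, 12, 18, 36.
Subgroups by order — order 1: 1; order 2: 1; order 3: 4; order 4: 1; order 6: 4; order 9: 1; order 12: 4; order 18: 1; order 36: 1.
Total: 1 + 1 + 4 + 1 + 4 + 1 + 4 + 1 + 1 = 18.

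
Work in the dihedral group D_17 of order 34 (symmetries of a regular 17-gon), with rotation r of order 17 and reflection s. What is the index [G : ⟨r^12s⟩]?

|⟨r^12s⟩| = 2 and |G| = 34.
By Lagrange, [G : H] = |G|/|H| = 34/2 = 17.

17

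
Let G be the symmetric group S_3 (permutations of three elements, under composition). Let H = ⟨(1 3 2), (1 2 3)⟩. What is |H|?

|⟨(1 3 2)⟩| = 3 and |⟨(1 2 3)⟩| = 3, so |H| is a multiple of lcm(3, 3) = 3 and divides |G| = 6.
Closing under the operation: H = {e, (1 2 3), (1 3 2)}, so |H| = 3.

3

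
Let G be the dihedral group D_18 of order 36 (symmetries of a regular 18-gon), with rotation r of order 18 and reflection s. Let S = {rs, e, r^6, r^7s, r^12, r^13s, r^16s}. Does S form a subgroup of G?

|S| = 7 does not divide |G| = 36, so by Lagrange S is not a subgroup.

No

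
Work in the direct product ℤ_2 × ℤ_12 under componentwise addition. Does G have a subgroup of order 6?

Yes

6 | 24. A subgroup of order 6 is {(0,0), (0,2), (0,4), (0,6), (0,8), (0,10)}.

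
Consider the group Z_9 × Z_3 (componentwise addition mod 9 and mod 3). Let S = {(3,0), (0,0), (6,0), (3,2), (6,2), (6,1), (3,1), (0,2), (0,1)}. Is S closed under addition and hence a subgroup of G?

Yes

|S| = 9 divides |G| = 27, consistent with Lagrange.
S contains the identity, every element's inverse is in S, and S is closed under +: it is a subgroup.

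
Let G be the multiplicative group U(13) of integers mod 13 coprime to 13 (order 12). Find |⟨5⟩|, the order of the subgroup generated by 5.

Compute successive powers of 5 mod 13: 5, 12, 8, 1; 5^4 ≡ 1 (mod 13).
So |⟨5⟩| = 4.

4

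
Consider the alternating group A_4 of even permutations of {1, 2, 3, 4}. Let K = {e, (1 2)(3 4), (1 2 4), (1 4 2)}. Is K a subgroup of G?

No

Closure fails: (1 2)(3 4) ∘ (1 2 4) = (2 3 4) ∉ K. So K is not a subgroup.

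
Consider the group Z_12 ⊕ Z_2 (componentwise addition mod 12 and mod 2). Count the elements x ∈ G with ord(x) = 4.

An element (a,b) has order lcm(ord(a), ord(b)); count pairs with lcm equal to 4.
Enumerating gives 4 such elements.

4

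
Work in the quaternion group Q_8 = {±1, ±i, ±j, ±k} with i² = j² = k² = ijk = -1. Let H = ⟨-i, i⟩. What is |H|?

|⟨-i⟩| = 4 and |⟨i⟩| = 4, so |H| is a multiple of lcm(4, 4) = 4 and divides |G| = 8.
Closing under the operation: H = {1, -1, i, -i}, so |H| = 4.

4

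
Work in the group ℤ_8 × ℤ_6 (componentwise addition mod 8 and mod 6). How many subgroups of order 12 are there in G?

3

|G| = 48 and 12 | 48, so subgroups of order 12 are possible by Lagrange.
The subgroups of order 12 are: {(0,0), (0,1), (0,2), (0,3), (0,4), (0,5), (4,0), (4,1), (4,2), (4,3), (4,4), (4,5)}; {(0,0), (0,2), (0,4), (2,0), (2,2), (2,4), (4,0), (4,2), (4,4), (6,0), (6,2), (6,4)}; {(0,0), (0,2), (0,4), (2,1), (2,3), (2,5), (4,0), (4,2), (4,4), (6,1), (6,3), (6,5)}.
So G has 3 subgroups of order 12.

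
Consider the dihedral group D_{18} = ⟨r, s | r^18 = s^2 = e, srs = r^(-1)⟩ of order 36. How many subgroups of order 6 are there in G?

7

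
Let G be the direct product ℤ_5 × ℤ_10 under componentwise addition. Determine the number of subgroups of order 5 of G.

6

|G| = 50 and 5 | 50, so subgroups of order 5 are possible by Lagrange.
The subgroups of order 5 are: {(0,0), (0,2), (0,4), (0,6), (0,8)}; {(0,0), (1,0), (2,0), (3,0), (4,0)}; {(0,0), (1,2), (2,4), (3,6), (4,8)}; {(0,0), (1,4), (2,8), (3,2), (4,6)}; … (6 in all).
So G has 6 subgroups of order 5.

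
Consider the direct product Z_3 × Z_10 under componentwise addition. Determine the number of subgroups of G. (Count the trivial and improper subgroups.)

|G| = 30, so by Lagrange every subgroup order divides 30. Divisors: 1, 2, 3, 5, 6, 10, 15, 30.
Subgroups by order — order 1: 1; order 2: 1; order 3: 1; order 5: 1; order 6: 1; order 10: 1; order 15: 1; order 30: 1.
Total: 1 + 1 + 1 + 1 + 1 + 1 + 1 + 1 = 8.

8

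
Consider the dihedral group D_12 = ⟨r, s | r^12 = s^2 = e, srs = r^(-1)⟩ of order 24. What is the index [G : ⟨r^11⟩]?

|⟨r^11⟩| = 12 and |G| = 24.
By Lagrange, [G : H] = |G|/|H| = 24/12 = 2.

2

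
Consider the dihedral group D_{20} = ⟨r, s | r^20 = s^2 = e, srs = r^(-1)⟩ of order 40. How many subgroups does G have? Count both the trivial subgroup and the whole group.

48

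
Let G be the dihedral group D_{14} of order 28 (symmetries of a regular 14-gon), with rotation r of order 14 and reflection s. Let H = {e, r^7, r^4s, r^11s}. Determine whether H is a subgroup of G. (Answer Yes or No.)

Yes

|H| = 4 divides |G| = 28, consistent with Lagrange.
H contains the identity, every element's inverse is in H, and H is closed under ·: it is a subgroup.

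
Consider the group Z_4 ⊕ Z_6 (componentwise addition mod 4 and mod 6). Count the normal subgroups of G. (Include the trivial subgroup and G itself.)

G is abelian, so every subgroup is normal.
G has 16 subgroups in total, hence 16 normal subgroups.

16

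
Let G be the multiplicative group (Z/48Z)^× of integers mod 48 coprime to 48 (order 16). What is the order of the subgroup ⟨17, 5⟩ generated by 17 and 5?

8

|⟨17⟩| = 2 and |⟨5⟩| = 4, so |H| is a multiple of lcm(2, 4) = 4 and divides |G| = 16.
Closing under the operation: H = {1, 5, 13, 17, 25, 29, 37, 41}, so |H| = 8.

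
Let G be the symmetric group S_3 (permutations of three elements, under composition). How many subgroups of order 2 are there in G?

|G| = 6 and 2 | 6, so subgroups of order 2 are possible by Lagrange.
The subgroups of order 2 are: {e, (1 2)}; {e, (1 3)}; {e, (2 3)}.
So G has 3 subgroups of order 2.

3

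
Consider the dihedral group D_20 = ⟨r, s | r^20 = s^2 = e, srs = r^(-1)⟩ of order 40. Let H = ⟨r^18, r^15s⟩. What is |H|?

|⟨r^18⟩| = 10 and |⟨r^15s⟩| = 2, so |H| is a multiple of lcm(10, 2) = 10 and divides |G| = 40.
Closing under the operation: H = {e, r^2, r^4, r^6, r^8, r^10, r^12, r^14, r^16, r^18, rs, r^3s, r^5s, r^7s, r^9s, r^11s, r^13s, r^15s, r^17s, r^19s}, so |H| = 20.

20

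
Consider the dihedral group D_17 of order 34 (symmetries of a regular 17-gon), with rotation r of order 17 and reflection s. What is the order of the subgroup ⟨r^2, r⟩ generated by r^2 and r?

17

|⟨r^2⟩| = 17 and |⟨r⟩| = 17, so |H| is a multiple of lcm(17, 17) = 17 and divides |G| = 34.
Closing under the operation: H = {e, r, r^2, r^3, r^4, r^5, r^6, r^7, r^8, r^9, r^10, r^11, r^12, r^13, r^14, r^15, r^16}, so |H| = 17.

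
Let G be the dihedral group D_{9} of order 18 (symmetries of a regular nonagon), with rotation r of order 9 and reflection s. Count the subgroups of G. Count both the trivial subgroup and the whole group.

|G| = 18, so by Lagrange every subgroup order divides 18. Divisors: 1, 2, 3, 6, 9, 18.
Subgroups by order — order 1: 1; order 2: 9; order 3: 1; order 6: 3; order 9: 1; order 18: 1.
Total: 1 + 9 + 1 + 3 + 1 + 1 = 16.

16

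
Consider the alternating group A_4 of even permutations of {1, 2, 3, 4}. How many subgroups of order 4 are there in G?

1

|G| = 12 and 4 | 12, so subgroups of order 4 are possible by Lagrange.
The subgroups of order 4 are: {e, (1 2)(3 4), (1 3)(2 4), (1 4)(2 3)}.
So G has 1 subgroup of order 4.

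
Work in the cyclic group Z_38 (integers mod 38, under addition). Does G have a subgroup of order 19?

Yes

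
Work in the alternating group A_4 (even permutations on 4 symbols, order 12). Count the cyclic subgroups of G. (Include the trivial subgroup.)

8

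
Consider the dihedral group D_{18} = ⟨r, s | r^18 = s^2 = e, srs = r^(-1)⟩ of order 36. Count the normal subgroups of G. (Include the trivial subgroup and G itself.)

9

G has 45 subgroups. Checking conjugation-invariance by order — order 1: 1/1 normal; order 2: 1/19 normal; order 3: 1/1 normal; order 4: 0/9 normal; order 6: 1/7 normal; order 9: 1/1 normal; order 12: 0/3 normal; order 18: 3/3 normal; order 36: 1/1 normal.
Total normal subgroups: 9.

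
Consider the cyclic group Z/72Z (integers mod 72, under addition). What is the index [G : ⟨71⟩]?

1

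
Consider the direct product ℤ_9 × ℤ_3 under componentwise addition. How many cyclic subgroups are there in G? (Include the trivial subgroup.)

A cyclic subgroup of order d is generated by each of its φ(d) elements of order d, so the cyclic subgroups of order d number (#elements of order d)/φ(d).
Cyclic subgroups by order — order 1: 1; order 3: 4; order 9: 3.
Total: 8.

8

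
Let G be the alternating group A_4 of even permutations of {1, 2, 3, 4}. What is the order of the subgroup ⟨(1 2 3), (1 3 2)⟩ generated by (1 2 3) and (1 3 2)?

|⟨(1 2 3)⟩| = 3 and |⟨(1 3 2)⟩| = 3, so |H| is a multiple of lcm(3, 3) = 3 and divides |G| = 12.
Closing under the operation: H = {e, (1 2 3), (1 3 2)}, so |H| = 3.

3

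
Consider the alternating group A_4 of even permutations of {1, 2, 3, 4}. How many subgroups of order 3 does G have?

4

|G| = 12 and 3 | 12, so subgroups of order 3 are possible by Lagrange.
The subgroups of order 3 are: {e, (1 2 3), (1 3 2)}; {e, (1 2 4), (1 4 2)}; {e, (1 3 4), (1 4 3)}; {e, (2 3 4), (2 4 3)}.
So G has 4 subgroups of order 3.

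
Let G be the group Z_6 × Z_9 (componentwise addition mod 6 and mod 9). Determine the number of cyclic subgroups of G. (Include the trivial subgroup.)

16

A cyclic subgroup of order d is generated by each of its φ(d) elements of order d, so the cyclic subgroups of order d number (#elements of order d)/φ(d).
Cyclic subgroups by order — order 1: 1; order 2: 1; order 3: 4; order 6: 4; order 9: 3; order 18: 3.
Total: 16.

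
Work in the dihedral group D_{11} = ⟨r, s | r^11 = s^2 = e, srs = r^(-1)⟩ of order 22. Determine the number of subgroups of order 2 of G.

|G| = 22 and 2 | 22, so subgroups of order 2 are possible by Lagrange.
The subgroups of order 2 are: {e, r^10s}; {e, r^2s}; {e, r^3s}; {e, r^4s}; … (11 in all).
So G has 11 subgroups of order 2.

11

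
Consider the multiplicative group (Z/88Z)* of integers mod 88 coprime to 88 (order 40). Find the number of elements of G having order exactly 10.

28

Enumerating element orders in G gives 28 elements of order 10.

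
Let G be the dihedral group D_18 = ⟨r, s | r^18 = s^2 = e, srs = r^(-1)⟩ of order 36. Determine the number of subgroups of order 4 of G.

9

|G| = 36 and 4 | 36, so subgroups of order 4 are possible by Lagrange.
The subgroups of order 4 are: {e, r^9, rs, r^10s}; {e, r^9, r^2s, r^11s}; {e, r^9, r^3s, r^12s}; {e, r^9, r^4s, r^13s}; … (9 in all).
So G has 9 subgroups of order 4.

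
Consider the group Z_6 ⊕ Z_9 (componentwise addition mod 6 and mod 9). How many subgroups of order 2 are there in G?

1

|G| = 54 and 2 | 54, so subgroups of order 2 are possible by Lagrange.
The subgroups of order 2 are: {(0,0), (3,0)}.
So G has 1 subgroup of order 2.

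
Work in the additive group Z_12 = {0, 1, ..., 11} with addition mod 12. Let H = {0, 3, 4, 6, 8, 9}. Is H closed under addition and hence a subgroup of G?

Closure fails: 3 + 4 = 7 ∉ H. So H is not a subgroup.

No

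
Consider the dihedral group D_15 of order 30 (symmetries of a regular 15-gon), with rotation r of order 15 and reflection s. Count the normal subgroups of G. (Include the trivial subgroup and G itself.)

G has 28 subgroups. Checking conjugation-invariance by order — order 1: 1/1 normal; order 2: 0/15 normal; order 3: 1/1 normal; order 5: 1/1 normal; order 6: 0/5 normal; order 10: 0/3 normal; order 15: 1/1 normal; order 30: 1/1 normal.
Total normal subgroups: 5.

5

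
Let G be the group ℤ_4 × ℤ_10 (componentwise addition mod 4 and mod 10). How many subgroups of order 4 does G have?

|G| = 40 and 4 | 40, so subgroups of order 4 are possible by Lagrange.
The subgroups of order 4 are: {(0,0), (0,5), (2,0), (2,5)}; {(0,0), (1,0), (2,0), (3,0)}; {(0,0), (1,5), (2,0), (3,5)}.
So G has 3 subgroups of order 4.

3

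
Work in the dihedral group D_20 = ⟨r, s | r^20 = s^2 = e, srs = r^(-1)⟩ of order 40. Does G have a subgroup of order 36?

No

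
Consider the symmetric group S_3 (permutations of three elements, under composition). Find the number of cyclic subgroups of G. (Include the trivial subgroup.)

5

A cyclic subgroup of order d is generated by each of its φ(d) elements of order d, so the cyclic subgroups of order d number (#elements of order d)/φ(d).
Cyclic subgroups by order — order 1: 1; order 2: 3; order 3: 1.
Total: 5.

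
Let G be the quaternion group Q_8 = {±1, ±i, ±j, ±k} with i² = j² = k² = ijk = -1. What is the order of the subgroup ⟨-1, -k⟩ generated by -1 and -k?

4

|⟨-1⟩| = 2 and |⟨-k⟩| = 4, so |H| is a multiple of lcm(2, 4) = 4 and divides |G| = 8.
Closing under the operation: H = {1, -1, k, -k}, so |H| = 4.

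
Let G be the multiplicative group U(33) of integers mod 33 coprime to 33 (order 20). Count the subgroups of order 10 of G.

|G| = 20 and 10 | 20, so subgroups of order 10 are possible by Lagrange.
The subgroups of order 10 are: {1, 4, 7, 10, 13, 16, 19, 25, 28, 31}; {1, 4, 5, 14, 16, 20, 23, 25, 26, 31}; {1, 2, 4, 8, 16, 17, 25, 29, 31, 32}.
So G has 3 subgroups of order 10.

3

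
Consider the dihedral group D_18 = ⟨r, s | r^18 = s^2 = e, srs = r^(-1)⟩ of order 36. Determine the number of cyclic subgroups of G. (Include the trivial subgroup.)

A cyclic subgroup of order d is generated by each of its φ(d) elements of order d, so the cyclic subgroups of order d number (#elements of order d)/φ(d).
Cyclic subgroups by order — order 1: 1; order 2: 19; order 3: 1; order 6: 1; order 9: 1; order 18: 1.
Total: 24.

24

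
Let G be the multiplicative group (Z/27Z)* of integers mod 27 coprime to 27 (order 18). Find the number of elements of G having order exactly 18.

The elements of order 18 are: 2, 5, 11, 14, 20, 23.
That's 6.

6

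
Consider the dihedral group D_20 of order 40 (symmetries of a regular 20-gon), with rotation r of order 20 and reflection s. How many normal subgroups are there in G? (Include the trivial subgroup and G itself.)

9

G has 48 subgroups. Checking conjugation-invariance by order — order 1: 1/1 normal; order 2: 1/21 normal; order 4: 1/11 normal; order 5: 1/1 normal; order 8: 0/5 normal; order 10: 1/5 normal; order 20: 3/3 normal; order 40: 1/1 normal.
Total normal subgroups: 9.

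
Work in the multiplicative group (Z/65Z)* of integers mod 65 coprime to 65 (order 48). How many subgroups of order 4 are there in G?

|G| = 48 and 4 | 48, so subgroups of order 4 are possible by Lagrange.
The subgroups of order 4 are: {1, 12, 14, 38}; {1, 14, 27, 53}; {1, 14, 51, 64}; {1, 18, 47, 64}; … (7 in all).
So G has 7 subgroups of order 4.

7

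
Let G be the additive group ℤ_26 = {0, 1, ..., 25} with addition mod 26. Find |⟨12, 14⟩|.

|⟨12⟩| = 13 and |⟨14⟩| = 13, so |H| is a multiple of lcm(13, 13) = 13 and divides |G| = 26.
Closing under the operation: H = {0, 2, 4, 6, 8, 10, 12, 14, 16, 18, 20, 22, 24}, so |H| = 13.

13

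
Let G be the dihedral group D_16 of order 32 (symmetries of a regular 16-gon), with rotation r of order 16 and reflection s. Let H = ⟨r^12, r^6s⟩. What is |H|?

8

|⟨r^12⟩| = 4 and |⟨r^6s⟩| = 2, so |H| is a multiple of lcm(4, 2) = 4 and divides |G| = 32.
Closing under the operation: H = {e, r^4, r^8, r^12, r^2s, r^6s, r^10s, r^14s}, so |H| = 8.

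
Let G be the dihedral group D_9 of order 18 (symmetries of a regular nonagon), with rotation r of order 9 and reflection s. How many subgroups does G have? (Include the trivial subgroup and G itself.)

16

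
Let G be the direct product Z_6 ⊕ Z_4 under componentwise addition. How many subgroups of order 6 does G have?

3

|G| = 24 and 6 | 24, so subgroups of order 6 are possible by Lagrange.
The subgroups of order 6 are: {(0,0), (0,2), (2,0), (2,2), (4,0), (4,2)}; {(0,0), (1,0), (2,0), (3,0), (4,0), (5,0)}; {(0,0), (1,2), (2,0), (3,2), (4,0), (5,2)}.
So G has 3 subgroups of order 6.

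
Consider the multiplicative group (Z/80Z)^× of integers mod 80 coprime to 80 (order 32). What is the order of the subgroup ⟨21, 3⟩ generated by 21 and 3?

|⟨21⟩| = 4 and |⟨3⟩| = 4, so |H| is a multiple of lcm(4, 4) = 4 and divides |G| = 32.
Closing under the operation: H = {1, 3, 7, 9, 21, 23, 27, 29, 41, 43, 47, 49, 61, 63, 67, 69}, so |H| = 16.

16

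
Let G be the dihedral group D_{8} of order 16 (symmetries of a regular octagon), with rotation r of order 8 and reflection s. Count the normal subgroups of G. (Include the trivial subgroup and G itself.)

7

G has 19 subgroups. Checking conjugation-invariance by order — order 1: 1/1 normal; order 2: 1/9 normal; order 4: 1/5 normal; order 8: 3/3 normal; order 16: 1/1 normal.
Total normal subgroups: 7.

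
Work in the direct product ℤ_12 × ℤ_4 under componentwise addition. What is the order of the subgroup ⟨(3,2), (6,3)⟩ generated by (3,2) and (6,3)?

16

|⟨(3,2)⟩| = 4 and |⟨(6,3)⟩| = 4, so |H| is a multiple of lcm(4, 4) = 4 and divides |G| = 48.
Closing under the operation: H = {(0,0), (0,1), (0,2), (0,3), (3,0), (3,1), (3,2), (3,3), (6,0), (6,1), (6,2), (6,3), (9,0), (9,1), (9,2), (9,3)}, so |H| = 16.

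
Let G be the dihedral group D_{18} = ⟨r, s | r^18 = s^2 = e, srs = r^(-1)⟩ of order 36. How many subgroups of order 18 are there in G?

3

|G| = 36 and 18 | 36, so subgroups of order 18 are possible by Lagrange.
The subgroups of order 18 are: {e, r, r^2, r^3, r^4, r^5, r^6, r^7, r^8, r^9, r^10, r^11, r^12, r^13, r^14, r^15, r^16, r^17}; {e, r^2, r^4, r^6, r^8, r^10, r^12, r^14, r^16, s, r^2s, r^4s, r^6s, r^8s, r^10s, r^12s, r^14s, r^16s}; {e, r^2, r^4, r^6, r^8, r^10, r^12, r^14, r^16, rs, r^3s, r^5s, r^7s, r^9s, r^11s, r^13s, r^15s, r^17s}.
So G has 3 subgroups of order 18.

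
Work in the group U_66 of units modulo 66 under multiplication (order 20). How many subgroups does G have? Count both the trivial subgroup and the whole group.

|G| = 20, so by Lagrange every subgroup order divides 20. Divisors: 1, 2, 4, 5, 10, 20.
Subgroups by order — order 1: 1; order 2: 3; order 4: 1; order 5: 1; order 10: 3; order 20: 1.
Total: 1 + 3 + 1 + 1 + 3 + 1 = 10.

10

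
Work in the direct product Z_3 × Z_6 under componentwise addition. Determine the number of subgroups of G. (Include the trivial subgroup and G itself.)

12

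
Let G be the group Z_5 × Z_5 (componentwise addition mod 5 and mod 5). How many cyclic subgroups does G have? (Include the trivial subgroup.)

7

Each element a generates a cyclic subgroup ⟨a⟩; distinct elements may generate the same one (a cyclic group of order d has φ(d) generators).
Cyclic subgroups by order — order 1: 1; order 5: 6.
Total: 7.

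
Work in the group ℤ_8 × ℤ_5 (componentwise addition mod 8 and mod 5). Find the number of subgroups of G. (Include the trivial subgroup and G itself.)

8

|G| = 40, so by Lagrange every subgroup order divides 40. Divisors: 1, 2, 4, 5, 8, 10, 20, 40.
Subgroups by order — order 1: 1; order 2: 1; order 4: 1; order 5: 1; order 8: 1; order 10: 1; order 20: 1; order 40: 1.
Total: 1 + 1 + 1 + 1 + 1 + 1 + 1 + 1 = 8.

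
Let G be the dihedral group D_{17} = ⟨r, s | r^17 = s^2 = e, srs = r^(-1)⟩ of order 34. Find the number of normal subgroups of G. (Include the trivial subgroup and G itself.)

3

G has 20 subgroups. Checking conjugation-invariance by order — order 1: 1/1 normal; order 2: 0/17 normal; order 17: 1/1 normal; order 34: 1/1 normal.
Total normal subgroups: 3.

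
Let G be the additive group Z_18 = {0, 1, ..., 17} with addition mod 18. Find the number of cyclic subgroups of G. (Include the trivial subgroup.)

A cyclic subgroup of order d is generated by each of its φ(d) elements of order d, so the cyclic subgroups of order d number (#elements of order d)/φ(d).
Cyclic subgroups by order — order 1: 1; order 2: 1; order 3: 1; order 6: 1; order 9: 1; order 18: 1.
Total: 6.

6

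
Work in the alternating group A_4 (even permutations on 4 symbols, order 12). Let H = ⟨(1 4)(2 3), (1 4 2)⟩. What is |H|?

12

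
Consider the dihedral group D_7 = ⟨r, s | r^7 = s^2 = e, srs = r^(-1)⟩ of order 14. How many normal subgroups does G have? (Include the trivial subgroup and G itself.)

3

G has 10 subgroups. Checking conjugation-invariance by order — order 1: 1/1 normal; order 2: 0/7 normal; order 7: 1/1 normal; order 14: 1/1 normal.
Total normal subgroups: 3.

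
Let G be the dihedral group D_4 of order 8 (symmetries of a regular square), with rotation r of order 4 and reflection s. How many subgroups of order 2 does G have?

|G| = 8 and 2 | 8, so subgroups of order 2 are possible by Lagrange.
The subgroups of order 2 are: {e, r^2}; {e, r^2s}; {e, r^3s}; {e, rs}; … (5 in all).
So G has 5 subgroups of order 2.

5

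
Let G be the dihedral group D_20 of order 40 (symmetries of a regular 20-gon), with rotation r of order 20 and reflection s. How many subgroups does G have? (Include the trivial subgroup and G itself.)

48

|G| = 40, so by Lagrange every subgroup order divides 40. Divisors: 1, 2, 4, 5, 8, 10, 20, 40.
Subgroups by order — order 1: 1; order 2: 21; order 4: 11; order 5: 1; order 8: 5; order 10: 5; order 20: 3; order 40: 1.
Total: 1 + 21 + 11 + 1 + 5 + 5 + 3 + 1 = 48.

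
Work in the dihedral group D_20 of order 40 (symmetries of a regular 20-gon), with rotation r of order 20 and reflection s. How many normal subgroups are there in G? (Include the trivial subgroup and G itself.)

9

G has 48 subgroups. Checking conjugation-invariance by order — order 1: 1/1 normal; order 2: 1/21 normal; order 4: 1/11 normal; order 5: 1/1 normal; order 8: 0/5 normal; order 10: 1/5 normal; order 20: 3/3 normal; order 40: 1/1 normal.
Total normal subgroups: 9.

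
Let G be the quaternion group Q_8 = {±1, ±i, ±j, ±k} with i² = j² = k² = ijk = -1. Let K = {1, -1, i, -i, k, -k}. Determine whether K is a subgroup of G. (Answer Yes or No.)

|K| = 6 does not divide |G| = 8, so by Lagrange K is not a subgroup.

No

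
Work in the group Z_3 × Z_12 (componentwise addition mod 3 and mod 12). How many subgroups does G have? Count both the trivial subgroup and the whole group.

18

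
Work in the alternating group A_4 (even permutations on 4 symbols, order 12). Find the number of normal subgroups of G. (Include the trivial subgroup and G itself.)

3

G has 10 subgroups. Checking conjugation-invariance by order — order 1: 1/1 normal; order 2: 0/3 normal; order 3: 0/4 normal; order 4: 1/1 normal; order 12: 1/1 normal.
Total normal subgroups: 3.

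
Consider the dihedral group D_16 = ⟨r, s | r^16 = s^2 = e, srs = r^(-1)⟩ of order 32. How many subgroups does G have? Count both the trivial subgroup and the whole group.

36

|G| = 32, so by Lagrange every subgroup order divides 32. Divisors: 1, 2, 4, 8, 16, 32.
Subgroups by order — order 1: 1; order 2: 17; order 4: 9; order 8: 5; order 16: 3; order 32: 1.
Total: 1 + 17 + 9 + 5 + 3 + 1 = 36.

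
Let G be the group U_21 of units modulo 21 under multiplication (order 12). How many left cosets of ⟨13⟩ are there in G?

6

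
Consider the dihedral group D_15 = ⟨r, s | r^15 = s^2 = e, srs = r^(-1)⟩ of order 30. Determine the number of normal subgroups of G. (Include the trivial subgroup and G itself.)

G has 28 subgroups. Checking conjugation-invariance by order — order 1: 1/1 normal; order 2: 0/15 normal; order 3: 1/1 normal; order 5: 1/1 normal; order 6: 0/5 normal; order 10: 0/3 normal; order 15: 1/1 normal; order 30: 1/1 normal.
Total normal subgroups: 5.

5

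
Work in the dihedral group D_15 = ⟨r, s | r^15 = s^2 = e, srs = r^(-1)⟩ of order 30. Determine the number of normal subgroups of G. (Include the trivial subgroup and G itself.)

G has 28 subgroups. Checking conjugation-invariance by order — order 1: 1/1 normal; order 2: 0/15 normal; order 3: 1/1 normal; order 5: 1/1 normal; order 6: 0/5 normal; order 10: 0/3 normal; order 15: 1/1 normal; order 30: 1/1 normal.
Total normal subgroups: 5.

5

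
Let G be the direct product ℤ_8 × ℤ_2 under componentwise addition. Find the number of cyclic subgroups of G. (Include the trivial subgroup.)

8

Group the elements of G by the cyclic subgroup they generate; each cyclic subgroup of order d accounts for φ(d) elements.
Cyclic subgroups by order — order 1: 1; order 2: 3; order 4: 2; order 8: 2.
Total: 8.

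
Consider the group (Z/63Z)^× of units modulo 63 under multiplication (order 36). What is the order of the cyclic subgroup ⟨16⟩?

Compute successive powers of 16 mod 63: 16, 4, 1; 16^3 ≡ 1 (mod 63).
So |⟨16⟩| = 3.

3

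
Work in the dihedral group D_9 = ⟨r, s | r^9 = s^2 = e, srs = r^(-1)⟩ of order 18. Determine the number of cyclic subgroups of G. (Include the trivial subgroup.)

12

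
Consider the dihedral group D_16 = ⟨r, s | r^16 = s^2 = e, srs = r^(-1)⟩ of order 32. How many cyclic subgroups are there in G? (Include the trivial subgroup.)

A cyclic subgroup of order d is generated by each of its φ(d) elements of order d, so the cyclic subgroups of order d number (#elements of order d)/φ(d).
Cyclic subgroups by order — order 1: 1; order 2: 17; order 4: 1; order 8: 1; order 16: 1.
Total: 21.

21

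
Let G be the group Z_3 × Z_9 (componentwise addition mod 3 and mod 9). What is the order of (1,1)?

9

The order of (1,1) in Z_3 × Z_9 is lcm(ord(1) in Z_3, ord(1) in Z_9).
ord(1) = 3 and ord(1) = 9, so |⟨(1,1)⟩| = lcm(3, 9) = 9.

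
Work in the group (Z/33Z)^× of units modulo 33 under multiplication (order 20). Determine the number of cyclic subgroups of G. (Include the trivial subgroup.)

Each element a generates a cyclic subgroup ⟨a⟩; distinct elements may generate the same one (a cyclic group of order d has φ(d) generators).
Cyclic subgroups by order — order 1: 1; order 2: 3; order 5: 1; order 10: 3.
Total: 8.

8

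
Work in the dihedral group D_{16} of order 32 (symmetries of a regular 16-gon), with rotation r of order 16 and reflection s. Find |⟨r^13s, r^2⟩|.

16

|⟨r^13s⟩| = 2 and |⟨r^2⟩| = 8, so |H| is a multiple of lcm(2, 8) = 8 and divides |G| = 32.
Closing under the operation: H = {e, r^2, r^4, r^6, r^8, r^10, r^12, r^14, rs, r^3s, r^5s, r^7s, r^9s, r^11s, r^13s, r^15s}, so |H| = 16.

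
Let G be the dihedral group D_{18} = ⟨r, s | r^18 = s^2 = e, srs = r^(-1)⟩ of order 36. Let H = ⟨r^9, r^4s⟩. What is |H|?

4

|⟨r^9⟩| = 2 and |⟨r^4s⟩| = 2, so |H| is a multiple of lcm(2, 2) = 2 and divides |G| = 36.
Closing under the operation: H = {e, r^9, r^4s, r^13s}, so |H| = 4.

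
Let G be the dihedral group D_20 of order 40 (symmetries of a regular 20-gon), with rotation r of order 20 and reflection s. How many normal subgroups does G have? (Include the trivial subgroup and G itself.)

G has 48 subgroups. Checking conjugation-invariance by order — order 1: 1/1 normal; order 2: 1/21 normal; order 4: 1/11 normal; order 5: 1/1 normal; order 8: 0/5 normal; order 10: 1/5 normal; order 20: 3/3 normal; order 40: 1/1 normal.
Total normal subgroups: 9.

9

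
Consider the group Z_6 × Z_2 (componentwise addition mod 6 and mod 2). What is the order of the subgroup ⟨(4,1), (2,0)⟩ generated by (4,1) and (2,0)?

6

|⟨(4,1)⟩| = 6 and |⟨(2,0)⟩| = 3, so |H| is a multiple of lcm(6, 3) = 6 and divides |G| = 12.
Closing under the operation: H = {(0,0), (0,1), (2,0), (2,1), (4,0), (4,1)}, so |H| = 6.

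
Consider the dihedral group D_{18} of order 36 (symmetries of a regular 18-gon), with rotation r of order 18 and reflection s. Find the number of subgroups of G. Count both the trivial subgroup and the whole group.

45

|G| = 36, so by Lagrange every subgroup order divides 36. Divisors: 1, 2, 3, 4, 6, 9, 12, 18, 36.
Subgroups by order — order 1: 1; order 2: 19; order 3: 1; order 4: 9; order 6: 7; order 9: 1; order 12: 3; order 18: 3; order 36: 1.
Total: 1 + 19 + 1 + 9 + 7 + 1 + 3 + 3 + 1 = 45.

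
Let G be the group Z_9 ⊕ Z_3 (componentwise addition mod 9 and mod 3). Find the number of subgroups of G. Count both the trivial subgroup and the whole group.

|G| = 27, so by Lagrange every subgroup order divides 27. Divisors: 1, 3, 9, 27.
Subgroups by order — order 1: 1; order 3: 4; order 9: 4; order 27: 1.
Total: 1 + 4 + 4 + 1 = 10.

10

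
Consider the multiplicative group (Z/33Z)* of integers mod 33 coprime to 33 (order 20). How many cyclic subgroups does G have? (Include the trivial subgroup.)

Each element a generates a cyclic subgroup ⟨a⟩; distinct elements may generate the same one (a cyclic group of order d has φ(d) generators).
Cyclic subgroups by order — order 1: 1; order 2: 3; order 5: 1; order 10: 3.
Total: 8.

8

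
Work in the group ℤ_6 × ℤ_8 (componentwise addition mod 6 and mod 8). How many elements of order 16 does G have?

0

An element (a,b) has order lcm(ord(a), ord(b)); count pairs with lcm equal to 16.
Enumerating gives 0 such elements.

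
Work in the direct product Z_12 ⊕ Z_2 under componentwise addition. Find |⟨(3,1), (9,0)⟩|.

8

|⟨(3,1)⟩| = 4 and |⟨(9,0)⟩| = 4, so |H| is a multiple of lcm(4, 4) = 4 and divides |G| = 24.
Closing under the operation: H = {(0,0), (0,1), (3,0), (3,1), (6,0), (6,1), (9,0), (9,1)}, so |H| = 8.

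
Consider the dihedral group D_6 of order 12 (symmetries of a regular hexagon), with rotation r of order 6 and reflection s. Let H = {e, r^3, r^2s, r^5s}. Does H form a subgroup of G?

|H| = 4 divides |G| = 12, consistent with Lagrange.
H contains the identity, every element's inverse is in H, and H is closed under ·: it is a subgroup.

Yes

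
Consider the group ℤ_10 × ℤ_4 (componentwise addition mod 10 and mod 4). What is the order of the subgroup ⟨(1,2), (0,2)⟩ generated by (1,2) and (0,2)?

|⟨(1,2)⟩| = 10 and |⟨(0,2)⟩| = 2, so |H| is a multiple of lcm(10, 2) = 10 and divides |G| = 40.
Closing under the operation: H = {(0,0), (0,2), (1,0), (1,2), (2,0), (2,2), (3,0), (3,2), (4,0), (4,2), (5,0), (5,2), (6,0), (6,2), (7,0), (7,2), (8,0), (8,2), (9,0), (9,2)}, so |H| = 20.

20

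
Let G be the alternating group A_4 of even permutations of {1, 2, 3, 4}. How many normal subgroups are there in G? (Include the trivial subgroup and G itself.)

3

G has 10 subgroups. Checking conjugation-invariance by order — order 1: 1/1 normal; order 2: 0/3 normal; order 3: 0/4 normal; order 4: 1/1 normal; order 12: 1/1 normal.
Total normal subgroups: 3.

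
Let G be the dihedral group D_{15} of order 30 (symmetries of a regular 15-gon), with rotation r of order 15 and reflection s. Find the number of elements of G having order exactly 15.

8

The elements of order 15 are: r, r^2, r^4, r^7, r^8, r^11, r^13, r^14.
That's 8.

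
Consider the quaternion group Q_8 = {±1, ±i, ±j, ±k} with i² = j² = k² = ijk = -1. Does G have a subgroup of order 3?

No

3 does not divide |G| = 8, so by Lagrange no subgroup of order 3 exists.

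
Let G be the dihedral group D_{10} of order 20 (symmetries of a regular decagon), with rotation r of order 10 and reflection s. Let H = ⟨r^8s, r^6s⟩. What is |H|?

|⟨r^8s⟩| = 2 and |⟨r^6s⟩| = 2, so |H| is a multiple of lcm(2, 2) = 2 and divides |G| = 20.
Closing under the operation: H = {e, r^2, r^4, r^6, r^8, s, r^2s, r^4s, r^6s, r^8s}, so |H| = 10.

10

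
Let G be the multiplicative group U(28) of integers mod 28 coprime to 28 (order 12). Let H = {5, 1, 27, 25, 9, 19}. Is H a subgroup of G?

No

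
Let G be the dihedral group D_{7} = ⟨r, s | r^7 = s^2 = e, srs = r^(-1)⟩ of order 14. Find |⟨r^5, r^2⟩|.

7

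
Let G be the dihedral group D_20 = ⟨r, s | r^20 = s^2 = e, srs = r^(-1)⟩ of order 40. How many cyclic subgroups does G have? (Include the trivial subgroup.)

Group the elements of G by the cyclic subgroup they generate; each cyclic subgroup of order d accounts for φ(d) elements.
Cyclic subgroups by order — order 1: 1; order 2: 21; order 4: 1; order 5: 1; order 10: 1; order 20: 1.
Total: 26.

26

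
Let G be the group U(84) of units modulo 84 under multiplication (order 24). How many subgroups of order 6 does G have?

7

|G| = 24 and 6 | 24, so subgroups of order 6 are possible by Lagrange.
The subgroups of order 6 are: {1, 11, 23, 25, 37, 71}; {1, 13, 25, 37, 61, 73}; {1, 5, 17, 25, 37, 41}; {1, 19, 25, 31, 37, 55}; … (7 in all).
So G has 7 subgroups of order 6.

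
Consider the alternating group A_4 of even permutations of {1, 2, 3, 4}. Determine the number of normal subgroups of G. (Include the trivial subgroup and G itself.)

3

G has 10 subgroups. Checking conjugation-invariance by order — order 1: 1/1 normal; order 2: 0/3 normal; order 3: 0/4 normal; order 4: 1/1 normal; order 12: 1/1 normal.
Total normal subgroups: 3.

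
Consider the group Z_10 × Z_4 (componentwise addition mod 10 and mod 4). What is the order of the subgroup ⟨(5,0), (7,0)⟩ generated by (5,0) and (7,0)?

|⟨(5,0)⟩| = 2 and |⟨(7,0)⟩| = 10, so |H| is a multiple of lcm(2, 10) = 10 and divides |G| = 40.
Closing under the operation: H = {(0,0), (1,0), (2,0), (3,0), (4,0), (5,0), (6,0), (7,0), (8,0), (9,0)}, so |H| = 10.

10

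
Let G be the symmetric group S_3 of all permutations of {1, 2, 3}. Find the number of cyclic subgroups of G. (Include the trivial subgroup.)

5

Each element a generates a cyclic subgroup ⟨a⟩; distinct elements may generate the same one (a cyclic group of order d has φ(d) generators).
Cyclic subgroups by order — order 1: 1; order 2: 3; order 3: 1.
Total: 5.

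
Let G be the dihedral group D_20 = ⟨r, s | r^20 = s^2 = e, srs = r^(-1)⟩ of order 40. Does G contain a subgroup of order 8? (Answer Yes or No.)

8 | 40. A subgroup of order 8 is {e, r^5, r^10, r^15, s, r^5s, r^10s, r^15s}.

Yes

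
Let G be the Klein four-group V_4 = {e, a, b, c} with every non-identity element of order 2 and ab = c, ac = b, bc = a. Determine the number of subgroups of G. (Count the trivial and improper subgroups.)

5

|G| = 4, so by Lagrange every subgroup order divides 4. Divisors: 1, 2, 4.
Subgroups by order — order 1: 1; order 2: 3; order 4: 1.
Total: 1 + 3 + 1 = 5.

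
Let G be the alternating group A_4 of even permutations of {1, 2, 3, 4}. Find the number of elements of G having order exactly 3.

8

The elements of order 3 are: (2 3 4), (2 4 3), (1 2 3), (1 2 4), (1 3 2), (1 3 4), (1 4 2), (1 4 3).
That's 8.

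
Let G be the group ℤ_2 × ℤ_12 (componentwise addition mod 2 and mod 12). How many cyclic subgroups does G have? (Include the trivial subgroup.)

Group the elements of G by the cyclic subgroup they generate; each cyclic subgroup of order d accounts for φ(d) elements.
Cyclic subgroups by order — order 1: 1; order 2: 3; order 3: 1; order 4: 2; order 6: 3; order 12: 2.
Total: 12.

12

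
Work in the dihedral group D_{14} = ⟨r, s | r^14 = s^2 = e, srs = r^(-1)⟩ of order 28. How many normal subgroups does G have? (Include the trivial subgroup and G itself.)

G has 28 subgroups. Checking conjugation-invariance by order — order 1: 1/1 normal; order 2: 1/15 normal; order 4: 0/7 normal; order 7: 1/1 normal; order 14: 3/3 normal; order 28: 1/1 normal.
Total normal subgroups: 7.

7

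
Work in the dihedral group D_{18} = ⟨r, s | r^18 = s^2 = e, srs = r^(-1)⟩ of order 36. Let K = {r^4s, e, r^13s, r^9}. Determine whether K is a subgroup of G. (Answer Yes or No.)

Yes

|K| = 4 divides |G| = 36, consistent with Lagrange.
K contains the identity, every element's inverse is in K, and K is closed under ·: it is a subgroup.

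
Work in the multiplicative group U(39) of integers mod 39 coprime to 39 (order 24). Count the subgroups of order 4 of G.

|G| = 24 and 4 | 24, so subgroups of order 4 are possible by Lagrange.
The subgroups of order 4 are: {1, 14, 25, 38}; {1, 25, 31, 34}; {1, 5, 8, 25}.
So G has 3 subgroups of order 4.

3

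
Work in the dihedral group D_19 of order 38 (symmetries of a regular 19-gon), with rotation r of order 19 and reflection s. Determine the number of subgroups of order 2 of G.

|G| = 38 and 2 | 38, so subgroups of order 2 are possible by Lagrange.
The subgroups of order 2 are: {e, r^10s}; {e, r^11s}; {e, r^12s}; {e, r^13s}; … (19 in all).
So G has 19 subgroups of order 2.

19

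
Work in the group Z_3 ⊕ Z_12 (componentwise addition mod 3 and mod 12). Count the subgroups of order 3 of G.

4

|G| = 36 and 3 | 36, so subgroups of order 3 are possible by Lagrange.
The subgroups of order 3 are: {(0,0), (0,4), (0,8)}; {(0,0), (1,0), (2,0)}; {(0,0), (1,4), (2,8)}; {(0,0), (1,8), (2,4)}.
So G has 4 subgroups of order 3.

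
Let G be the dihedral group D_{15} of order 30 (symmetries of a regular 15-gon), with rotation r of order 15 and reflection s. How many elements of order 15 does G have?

8

The elements of order 15 are: r, r^2, r^4, r^7, r^8, r^11, r^13, r^14.
That's 8.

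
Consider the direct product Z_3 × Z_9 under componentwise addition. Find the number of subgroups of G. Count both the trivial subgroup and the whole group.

10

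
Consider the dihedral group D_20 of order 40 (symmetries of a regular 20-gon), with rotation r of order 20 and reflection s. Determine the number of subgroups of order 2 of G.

|G| = 40 and 2 | 40, so subgroups of order 2 are possible by Lagrange.
The subgroups of order 2 are: {e, r^10}; {e, r^10s}; {e, r^11s}; {e, r^12s}; … (21 in all).
So G has 21 subgroups of order 2.

21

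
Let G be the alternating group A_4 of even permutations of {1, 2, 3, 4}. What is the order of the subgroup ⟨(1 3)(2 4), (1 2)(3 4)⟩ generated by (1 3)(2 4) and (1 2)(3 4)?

4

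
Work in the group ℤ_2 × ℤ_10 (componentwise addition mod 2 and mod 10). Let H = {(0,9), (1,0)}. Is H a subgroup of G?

The identity (0,0) ∉ H, so H is not a subgroup.

No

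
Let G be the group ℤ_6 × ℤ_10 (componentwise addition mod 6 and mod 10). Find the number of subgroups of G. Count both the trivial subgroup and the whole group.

20

|G| = 60, so by Lagrange every subgroup order divides 60. Divisors: 1, 2, 3, 4, 5, 6, 10, 12, 15, 20, 30, 60.
Subgroups by order — order 1: 1; order 2: 3; order 3: 1; order 4: 1; order 5: 1; order 6: 3; order 10: 3; order 12: 1; order 15: 1; order 20: 1; order 30: 3; order 60: 1.
Total: 1 + 3 + 1 + 1 + 1 + 3 + 3 + 1 + 1 + 1 + 3 + 1 = 20.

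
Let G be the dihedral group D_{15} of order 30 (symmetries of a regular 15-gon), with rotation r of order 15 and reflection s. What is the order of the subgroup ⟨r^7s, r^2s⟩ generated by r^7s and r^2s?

6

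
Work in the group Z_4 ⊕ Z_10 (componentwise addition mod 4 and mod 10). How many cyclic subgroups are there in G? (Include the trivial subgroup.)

12

A cyclic subgroup of order d is generated by each of its φ(d) elements of order d, so the cyclic subgroups of order d number (#elements of order d)/φ(d).
Cyclic subgroups by order — order 1: 1; order 2: 3; order 4: 2; order 5: 1; order 10: 3; order 20: 2.
Total: 12.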